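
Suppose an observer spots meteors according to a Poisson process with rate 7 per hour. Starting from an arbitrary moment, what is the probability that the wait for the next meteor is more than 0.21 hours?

0.2299

The wait for the next event is exponential with rate λ = 7 per hour.
P(T > 0.21) = e^(−λt) = e^(−7 × 0.21) = e^(−1.47) ≈ 0.2299.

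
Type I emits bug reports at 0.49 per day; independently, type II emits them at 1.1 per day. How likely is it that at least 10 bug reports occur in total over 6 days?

0.4834

Independent Poisson processes superpose: combined rate λ = 0.49 + 1.1 = 1.59 per day.
Over the interval, μ = 1.59 × 6 = 9.54 (6 days).
P(N ≥ 10) = 1 − P(N ≤ 9) ≈ 0.4834.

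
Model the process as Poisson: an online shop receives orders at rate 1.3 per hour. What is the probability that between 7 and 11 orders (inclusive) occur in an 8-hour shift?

Over the interval, μ = 1.3 × 8 = 10.4 (an 8-hour shift = 8 hours).
P(7 ≤ N ≤ 11) = Σ_{j=7}^{11} e^(−10.4) · 10.4^j/j! ≈ 0.5436.

0.5436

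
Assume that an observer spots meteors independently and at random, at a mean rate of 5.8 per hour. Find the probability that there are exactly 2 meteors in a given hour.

With mean μ = 5.8 per hour,
P(N = 2) = e^(−μ) μ^2/2! = e^(−5.8) · 5.8^2/2 ≈ 0.0509.

0.0509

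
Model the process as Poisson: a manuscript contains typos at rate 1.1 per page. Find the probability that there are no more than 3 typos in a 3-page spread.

0.5803

Over the interval, μ = 1.1 × 3 = 3.3 (a 3-page spread = 3 pages).
P(N ≤ 3) = Σ_{j=0}^{3} e^(−μ) μ^j/j! ≈ 0.5803.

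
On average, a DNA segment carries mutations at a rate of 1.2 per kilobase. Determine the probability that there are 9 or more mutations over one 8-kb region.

0.6204

Over the interval, μ = 1.2 × 8 = 9.6 (an 8-kb region = 8 kilobases).
P(N ≥ 9) = 1 − P(N ≤ 8) = 1 − Σ_{j=0}^{8} e^(−μ) μ^j/j! ≈ 0.6204.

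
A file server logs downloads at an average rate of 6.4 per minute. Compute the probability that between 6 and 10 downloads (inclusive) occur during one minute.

0.5548

With mean μ = 6.4 per minute,
P(6 ≤ N ≤ 10) = Σ_{j=6}^{10} e^(−6.4) · 6.4^j/j! ≈ 0.5548.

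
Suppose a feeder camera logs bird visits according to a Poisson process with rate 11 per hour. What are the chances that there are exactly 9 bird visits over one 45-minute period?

Over the interval, μ = 11 × 0.75 = 8.25 (a 45-minute period = 0.75 hours).
P(N = 9) = e^(−μ) μ^9/9! = e^(−8.25) · 8.25^9/362880 ≈ 0.1275.

0.1275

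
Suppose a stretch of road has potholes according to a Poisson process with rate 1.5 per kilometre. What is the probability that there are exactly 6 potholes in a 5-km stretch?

Over the interval, μ = 1.5 × 5 = 7.5 (a 5-km stretch = 5 kilometres).
P(N = 6) = e^(−μ) μ^6/6! = e^(−7.5) · 7.5^6/720 ≈ 0.1367.

0.1367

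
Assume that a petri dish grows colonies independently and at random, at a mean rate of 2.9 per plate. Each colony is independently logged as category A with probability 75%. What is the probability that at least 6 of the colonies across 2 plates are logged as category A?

0.2717

Thinning: the colonies that are logged as category A themselves form a Poisson process with rate 0.75 × 2.9 = 2.175 per plate.
Over the interval, μ = 2.175 × 2 = 4.35 (2 plates).
P(N ≥ 6) = 1 − P(N ≤ 5) ≈ 0.2717.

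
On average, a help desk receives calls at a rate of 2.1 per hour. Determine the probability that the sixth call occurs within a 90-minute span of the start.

0.0998

Over the interval, μ = 2.1 × 1.5 = 3.15 (a 90-minute span = 1.5 hours).
The sixth arrival falls in the interval iff at least 6 events occur there: P(S_6 ≤ t) = P(N ≥ 6) = 1 − P(N ≤ 5) ≈ 0.0998.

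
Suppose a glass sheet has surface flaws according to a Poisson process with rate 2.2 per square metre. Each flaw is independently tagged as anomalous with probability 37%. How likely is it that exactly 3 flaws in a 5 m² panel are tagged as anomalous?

Thinning: the flaws that are tagged as anomalous themselves form a Poisson process with rate 0.37 × 2.2 = 0.814 per square metre.
Over the interval, μ = 0.814 × 5 = 4.07 (a 5 m² panel = 5 square metres).
P(N = 3) = e^(−4.07) · 4.07^3/3! ≈ 0.1919.

0.1919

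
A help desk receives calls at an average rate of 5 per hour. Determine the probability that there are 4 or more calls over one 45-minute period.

0.5162

Over the interval, μ = 5 × 0.75 = 3.75 (a 45-minute period = 0.75 hours).
P(N ≥ 4) = 1 − P(N ≤ 3) = 1 − Σ_{j=0}^{3} e^(−μ) μ^j/j! ≈ 0.5162.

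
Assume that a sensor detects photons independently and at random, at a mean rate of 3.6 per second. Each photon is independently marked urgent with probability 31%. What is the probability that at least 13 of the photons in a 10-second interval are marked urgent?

0.3289

Thinning: the photons that are marked urgent themselves form a Poisson process with rate 0.31 × 3.6 = 1.116 per second.
Over the interval, μ = 1.116 × 10 = 11.16 (a 10-second interval = 10 seconds).
P(N ≥ 13) = 1 − P(N ≤ 12) ≈ 0.3289.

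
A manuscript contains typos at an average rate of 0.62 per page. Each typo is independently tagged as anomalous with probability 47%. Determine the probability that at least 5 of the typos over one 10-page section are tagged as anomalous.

0.1705

Thinning: the typos that are tagged as anomalous themselves form a Poisson process with rate 0.47 × 0.62 = 0.2914 per page.
Over the interval, μ = 0.2914 × 10 = 2.914 (a 10-page section = 10 pages).
P(N ≥ 5) = 1 − P(N ≤ 4) ≈ 0.1705.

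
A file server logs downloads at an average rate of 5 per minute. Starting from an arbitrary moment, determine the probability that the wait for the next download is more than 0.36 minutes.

0.1653

The wait for the next event is exponential with rate λ = 5 per minute.
P(T > 0.36) = e^(−λt) = e^(−5 × 0.36) = e^(−1.8) ≈ 0.1653.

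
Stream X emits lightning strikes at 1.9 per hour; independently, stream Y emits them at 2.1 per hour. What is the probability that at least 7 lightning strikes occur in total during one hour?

Independent Poisson processes superpose: combined rate λ = 1.9 + 2.1 = 4 per hour.
So μ = 4.
P(N ≥ 7) = 1 − P(N ≤ 6) ≈ 0.1107.

0.1107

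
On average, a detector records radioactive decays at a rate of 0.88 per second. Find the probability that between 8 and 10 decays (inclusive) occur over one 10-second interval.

0.3816

Over the interval, μ = 0.88 × 10 = 8.8 (a 10-second interval = 10 seconds).
P(8 ≤ N ≤ 10) = Σ_{j=8}^{10} e^(−8.8) · 8.8^j/j! ≈ 0.3816.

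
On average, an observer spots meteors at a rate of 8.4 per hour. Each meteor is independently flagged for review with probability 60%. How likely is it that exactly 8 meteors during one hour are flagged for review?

Thinning: the meteors that are flagged for review themselves form a Poisson process with rate 0.6 × 8.4 = 5.04 per hour.
So μ = 5.04.
P(N = 8) = e^(−5.04) · 5.04^8/8! ≈ 0.0668.

0.0668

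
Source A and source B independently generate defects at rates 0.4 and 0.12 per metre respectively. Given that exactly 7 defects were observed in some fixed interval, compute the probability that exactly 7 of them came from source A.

Given the total, each event is independently from source A with probability p = λ_A/(λ_A+λ_B) = 0.4/0.52 ≈ 0.7692.
So K ~ Binomial(7, 0.4/0.52): P(K = 7) = C(7,7) · (0.4/0.52)^7 · (0.12/0.52)^0 ≈ 0.1594.

0.1594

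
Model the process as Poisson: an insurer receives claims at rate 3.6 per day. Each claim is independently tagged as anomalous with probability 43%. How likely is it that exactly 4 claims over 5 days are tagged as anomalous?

Thinning: the claims that are tagged as anomalous themselves form a Poisson process with rate 0.43 × 3.6 = 1.548 per day.
Over the interval, μ = 1.548 × 5 = 7.74 (5 days).
P(N = 4) = e^(−7.74) · 7.74^4/4! ≈ 0.0651.

0.0651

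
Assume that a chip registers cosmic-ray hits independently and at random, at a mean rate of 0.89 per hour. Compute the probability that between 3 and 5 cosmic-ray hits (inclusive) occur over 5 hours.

Over the interval, μ = 0.89 × 5 = 4.45 (5 hours).
P(3 ≤ N ≤ 5) = Σ_{j=3}^{5} e^(−4.45) · 4.45^j/j! ≈ 0.5322.

0.5322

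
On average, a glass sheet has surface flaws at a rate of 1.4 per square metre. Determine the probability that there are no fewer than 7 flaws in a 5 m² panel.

Over the interval, μ = 1.4 × 5 = 7 (a 5 m² panel = 5 square metres).
P(N ≥ 7) = 1 − P(N ≤ 6) = 1 − Σ_{j=0}^{6} e^(−μ) μ^j/j! ≈ 0.5503.

0.5503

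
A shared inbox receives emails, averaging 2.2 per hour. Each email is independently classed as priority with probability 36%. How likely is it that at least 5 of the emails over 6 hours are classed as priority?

0.5150

Thinning: the emails that are classed as priority themselves form a Poisson process with rate 0.36 × 2.2 = 0.792 per hour.
Over the interval, μ = 0.792 × 6 = 4.752 (6 hours).
P(N ≥ 5) = 1 − P(N ≤ 4) ≈ 0.5150.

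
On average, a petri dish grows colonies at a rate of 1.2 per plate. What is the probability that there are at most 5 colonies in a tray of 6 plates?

Over the interval, μ = 1.2 × 6 = 7.2 (a tray of 6 plates = 6 plates).
P(N ≤ 5) = Σ_{j=0}^{5} e^(−μ) μ^j/j! ≈ 0.2759.

0.2759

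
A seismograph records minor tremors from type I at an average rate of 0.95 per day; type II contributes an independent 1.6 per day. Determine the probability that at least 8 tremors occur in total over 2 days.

Independent Poisson processes superpose: combined rate λ = 0.95 + 1.6 = 2.55 per day.
Over the interval, μ = 2.55 × 2 = 5.1 (2 days).
P(N ≥ 8) = 1 − P(N ≤ 7) ≈ 0.1440.

0.1440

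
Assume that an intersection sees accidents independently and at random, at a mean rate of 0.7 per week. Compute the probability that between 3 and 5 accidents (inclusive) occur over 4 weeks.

0.4654

Over the interval, μ = 0.7 × 4 = 2.8 (4 weeks).
P(3 ≤ N ≤ 5) = Σ_{j=3}^{5} e^(−2.8) · 2.8^j/j! ≈ 0.4654.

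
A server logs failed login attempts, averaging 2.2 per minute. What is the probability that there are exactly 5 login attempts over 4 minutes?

0.0663

Over the interval, μ = 2.2 × 4 = 8.8 (4 minutes).
P(N = 5) = e^(−μ) μ^5/5! = e^(−8.8) · 8.8^5/120 ≈ 0.0663.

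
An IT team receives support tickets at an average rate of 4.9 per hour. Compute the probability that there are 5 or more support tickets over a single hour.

0.5418

With mean μ = 4.9 per hour,
P(N ≥ 5) = 1 − P(N ≤ 4) = 1 − Σ_{j=0}^{4} e^(−μ) μ^j/j! ≈ 0.5418.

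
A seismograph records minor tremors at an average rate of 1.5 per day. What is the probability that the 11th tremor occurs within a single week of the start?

0.4793

Over the interval, μ = 1.5 × 7 = 10.5 (a week = 7 days).
The 11th arrival falls in the interval iff at least 11 events occur there: P(S_11 ≤ t) = P(N ≥ 11) = 1 − P(N ≤ 10) ≈ 0.4793.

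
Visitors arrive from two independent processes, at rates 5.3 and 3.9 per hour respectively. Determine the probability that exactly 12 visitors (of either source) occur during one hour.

0.0776

Independent Poisson processes superpose: combined rate λ = 5.3 + 3.9 = 9.2 per hour.
So μ = 9.2.
P(N = 12) = e^(−9.2) · 9.2^12/12! ≈ 0.0776.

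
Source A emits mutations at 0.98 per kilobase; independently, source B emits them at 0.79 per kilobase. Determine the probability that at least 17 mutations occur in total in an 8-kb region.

0.2581

Independent Poisson processes superpose: combined rate λ = 0.98 + 0.79 = 1.77 per kilobase.
Over the interval, μ = 1.77 × 8 = 14.16 (an 8-kb region = 8 kilobases).
P(N ≥ 17) = 1 − P(N ≤ 16) ≈ 0.2581.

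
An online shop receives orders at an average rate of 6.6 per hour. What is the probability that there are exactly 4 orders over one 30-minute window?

Over the interval, μ = 6.6 × 0.5 = 3.3 (a 30-minute window = 0.5 hours).
P(N = 4) = e^(−μ) μ^4/4! = e^(−3.3) · 3.3^4/24 ≈ 0.1823.

0.1823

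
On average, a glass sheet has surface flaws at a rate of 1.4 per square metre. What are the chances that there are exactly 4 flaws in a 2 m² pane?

0.1557

Over the interval, μ = 1.4 × 2 = 2.8 (a 2 m² pane = 2 square metres).
P(N = 4) = e^(−μ) μ^4/4! = e^(−2.8) · 2.8^4/24 ≈ 0.1557.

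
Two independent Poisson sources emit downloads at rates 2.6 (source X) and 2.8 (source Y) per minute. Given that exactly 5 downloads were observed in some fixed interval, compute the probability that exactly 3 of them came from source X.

0.3001

Given the total, each event is independently from source X with probability p = λ_X/(λ_X+λ_Y) = 2.6/5.4 ≈ 0.4815.
So K ~ Binomial(5, 2.6/5.4): P(K = 3) = C(5,3) · (2.6/5.4)^3 · (2.8/5.4)^2 ≈ 0.3001.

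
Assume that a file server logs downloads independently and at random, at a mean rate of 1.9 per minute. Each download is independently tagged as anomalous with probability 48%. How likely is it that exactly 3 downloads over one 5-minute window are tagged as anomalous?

Thinning: the downloads that are tagged as anomalous themselves form a Poisson process with rate 0.48 × 1.9 = 0.912 per minute.
Over the interval, μ = 0.912 × 5 = 4.56 (a 5-minute window = 5 minutes).
P(N = 3) = e^(−4.56) · 4.56^3/3! ≈ 0.1653.

0.1653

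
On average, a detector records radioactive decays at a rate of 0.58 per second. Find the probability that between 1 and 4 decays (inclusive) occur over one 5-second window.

Over the interval, μ = 0.58 × 5 = 2.9 (a 5-second window = 5 seconds).
P(1 ≤ N ≤ 4) = Σ_{j=1}^{4} e^(−2.9) · 2.9^j/j! ≈ 0.7768.

0.7768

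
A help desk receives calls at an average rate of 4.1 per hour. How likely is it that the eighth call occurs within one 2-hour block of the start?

0.5746

Over the interval, μ = 4.1 × 2 = 8.2 (a 2-hour block = 2 hours).
The eighth arrival falls in the interval iff at least 8 events occur there: P(S_8 ≤ t) = P(N ≥ 8) = 1 − P(N ≤ 7) ≈ 0.5746.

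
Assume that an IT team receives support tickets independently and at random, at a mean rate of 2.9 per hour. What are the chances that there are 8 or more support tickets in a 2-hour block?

0.2290

Over the interval, μ = 2.9 × 2 = 5.8 (a 2-hour block = 2 hours).
P(N ≥ 8) = 1 − P(N ≤ 7) = 1 − Σ_{j=0}^{7} e^(−μ) μ^j/j! ≈ 0.2290.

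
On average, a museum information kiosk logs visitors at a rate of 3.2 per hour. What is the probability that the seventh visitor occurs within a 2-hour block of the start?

0.4577

Over the interval, μ = 3.2 × 2 = 6.4 (a 2-hour block = 2 hours).
The seventh arrival falls in the interval iff at least 7 events occur there: P(S_7 ≤ t) = P(N ≥ 7) = 1 − P(N ≤ 6) ≈ 0.4577.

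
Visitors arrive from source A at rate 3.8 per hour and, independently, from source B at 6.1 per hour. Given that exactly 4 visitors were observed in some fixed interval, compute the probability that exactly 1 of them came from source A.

0.3592

Given the total, each event is independently from source A with probability p = λ_A/(λ_A+λ_B) = 3.8/9.9 ≈ 0.3838.
So K ~ Binomial(4, 3.8/9.9): P(K = 1) = C(4,1) · (3.8/9.9)^1 · (6.1/9.9)^3 ≈ 0.3592.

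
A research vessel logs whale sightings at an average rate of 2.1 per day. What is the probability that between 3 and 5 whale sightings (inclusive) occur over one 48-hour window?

0.5429

Over the interval, μ = 2.1 × 2 = 4.2 (a 48-hour window = 2 days).
P(3 ≤ N ≤ 5) = Σ_{j=3}^{5} e^(−4.2) · 4.2^j/j! ≈ 0.5429.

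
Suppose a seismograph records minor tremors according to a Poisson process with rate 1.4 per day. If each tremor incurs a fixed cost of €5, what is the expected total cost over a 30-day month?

E[N] = 1.4 × 30 = 42 (a 30-day month = 30 days); E[cost] = 42 × €5 = €210.

€210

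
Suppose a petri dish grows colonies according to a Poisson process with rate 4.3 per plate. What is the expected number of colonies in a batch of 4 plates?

17.2

E[N] = λt = 4.3 × 4 = 17.2 (a batch of 4 plates = 4 plates).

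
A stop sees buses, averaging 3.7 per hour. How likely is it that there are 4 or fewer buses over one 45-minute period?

0.8515

Over the interval, μ = 3.7 × 0.75 = 2.775 (a 45-minute period = 0.75 hours).
P(N ≤ 4) = Σ_{j=0}^{4} e^(−μ) μ^j/j! ≈ 0.8515.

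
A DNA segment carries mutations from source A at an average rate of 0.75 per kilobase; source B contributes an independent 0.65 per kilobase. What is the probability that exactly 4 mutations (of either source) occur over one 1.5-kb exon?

Independent Poisson processes superpose: combined rate λ = 0.75 + 0.65 = 1.4 per kilobase.
Over the interval, μ = 1.4 × 1.5 = 2.1 (a 1.5-kb exon = 1.5 kilobases).
P(N = 4) = e^(−2.1) · 2.1^4/4! ≈ 0.0992.

0.0992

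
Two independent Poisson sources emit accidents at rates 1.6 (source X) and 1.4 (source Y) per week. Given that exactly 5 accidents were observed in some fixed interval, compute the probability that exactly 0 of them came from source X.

0.0221

Given the total, each event is independently from source X with probability p = λ_X/(λ_X+λ_Y) = 1.6/3 ≈ 0.5333.
So K ~ Binomial(5, 1.6/3): P(K = 0) = C(5,0) · (1.6/3)^0 · (1.4/3)^5 ≈ 0.0221.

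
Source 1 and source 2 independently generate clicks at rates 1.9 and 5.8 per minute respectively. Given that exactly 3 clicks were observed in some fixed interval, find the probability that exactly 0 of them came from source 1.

Given the total, each event is independently from source 1 with probability p = λ_1/(λ_1+λ_2) = 1.9/7.7 ≈ 0.2468.
So K ~ Binomial(3, 1.9/7.7): P(K = 0) = C(3,0) · (1.9/7.7)^0 · (5.8/7.7)^3 ≈ 0.4274.

0.4274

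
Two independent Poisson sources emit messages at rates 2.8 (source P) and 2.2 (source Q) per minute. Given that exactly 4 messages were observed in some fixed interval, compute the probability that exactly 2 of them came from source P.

0.3643

Given the total, each event is independently from source P with probability p = λ_P/(λ_P+λ_Q) = 2.8/5 = 0.5600.
So K ~ Binomial(4, 2.8/5): P(K = 2) = C(4,2) · (2.8/5)^2 · (2.2/5)^2 ≈ 0.3643.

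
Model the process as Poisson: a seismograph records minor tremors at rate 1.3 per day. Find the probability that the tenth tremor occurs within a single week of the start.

0.4258

Over the interval, μ = 1.3 × 7 = 9.1 (a week = 7 days).
The tenth arrival falls in the interval iff at least 10 events occur there: P(S_10 ≤ t) = P(N ≥ 10) = 1 − P(N ≤ 9) ≈ 0.4258.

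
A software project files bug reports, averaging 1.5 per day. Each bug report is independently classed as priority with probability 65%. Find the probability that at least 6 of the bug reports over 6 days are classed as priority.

Thinning: the bug reports that are classed as priority themselves form a Poisson process with rate 0.65 × 1.5 = 0.975 per day.
Over the interval, μ = 0.975 × 6 = 5.85 (6 days).
P(N ≥ 6) = 1 − P(N ≤ 5) ≈ 0.5299.

0.5299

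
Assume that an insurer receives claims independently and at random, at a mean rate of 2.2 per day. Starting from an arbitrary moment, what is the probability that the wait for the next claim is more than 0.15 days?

0.7189

The wait for the next event is exponential with rate λ = 2.2 per day.
P(T > 0.15) = e^(−λt) = e^(−2.2 × 0.15) = e^(−0.33) ≈ 0.7189.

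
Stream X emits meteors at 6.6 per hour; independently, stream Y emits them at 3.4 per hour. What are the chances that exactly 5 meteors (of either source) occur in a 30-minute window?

0.1755

Independent Poisson processes superpose: combined rate λ = 6.6 + 3.4 = 10 per hour.
Over the interval, μ = 10 × 0.5 = 5 (a 30-minute window = 0.5 hours).
P(N = 5) = e^(−5) · 5^5/5! ≈ 0.1755.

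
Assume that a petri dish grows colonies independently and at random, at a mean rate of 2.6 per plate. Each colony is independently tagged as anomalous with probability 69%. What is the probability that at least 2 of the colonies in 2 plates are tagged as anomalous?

Thinning: the colonies that are tagged as anomalous themselves form a Poisson process with rate 0.69 × 2.6 = 1.794 per plate.
Over the interval, μ = 1.794 × 2 = 3.588 (2 plates).
P(N ≥ 2) = 1 − P(N ≤ 1) ≈ 0.8731.

0.8731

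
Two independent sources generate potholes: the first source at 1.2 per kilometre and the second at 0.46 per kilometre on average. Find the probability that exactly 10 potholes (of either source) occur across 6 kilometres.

0.1251

Independent Poisson processes superpose: combined rate λ = 1.2 + 0.46 = 1.66 per kilometre.
Over the interval, μ = 1.66 × 6 = 9.96 (6 kilometres).
P(N = 10) = e^(−9.96) · 9.96^10/10! ≈ 0.1251.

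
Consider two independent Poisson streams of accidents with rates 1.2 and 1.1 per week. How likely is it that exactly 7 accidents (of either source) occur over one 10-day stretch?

0.0307

Independent Poisson processes superpose: combined rate λ = 1.2 + 1.1 = 2.3 per week.
Over the interval, μ = 2.3 × 10/7 ≈ 3.28571 (a 10-day stretch = 10/7 weeks).
P(N = 7) = e^(−3.28571) · 3.28571^7/7! ≈ 0.0307.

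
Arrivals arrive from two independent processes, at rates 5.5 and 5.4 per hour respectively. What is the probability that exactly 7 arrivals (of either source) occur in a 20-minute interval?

0.0438

Independent Poisson processes superpose: combined rate λ = 5.5 + 5.4 = 10.9 per hour.
Over the interval, μ = 10.9 × 1/3 ≈ 3.63333 (a 20-minute interval = 1/3 hours).
P(N = 7) = e^(−3.63333) · 3.63333^7/7! ≈ 0.0438.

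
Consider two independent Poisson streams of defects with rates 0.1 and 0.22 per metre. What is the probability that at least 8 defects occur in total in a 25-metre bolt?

Independent Poisson processes superpose: combined rate λ = 0.1 + 0.22 = 0.32 per metre.
Over the interval, μ = 0.32 × 25 = 8 (a 25-metre bolt = 25 metres).
P(N ≥ 8) = 1 − P(N ≤ 7) ≈ 0.5470.

0.5470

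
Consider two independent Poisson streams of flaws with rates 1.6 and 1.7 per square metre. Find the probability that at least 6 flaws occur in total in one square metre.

0.1171

Independent Poisson processes superpose: combined rate λ = 1.6 + 1.7 = 3.3 per square metre.
So μ = 3.3.
P(N ≥ 6) = 1 − P(N ≤ 5) ≈ 0.1171.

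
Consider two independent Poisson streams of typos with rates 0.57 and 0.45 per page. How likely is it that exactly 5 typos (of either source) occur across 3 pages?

Independent Poisson processes superpose: combined rate λ = 0.57 + 0.45 = 1.02 per page.
Over the interval, μ = 1.02 × 3 = 3.06 (3 pages).
P(N = 5) = e^(−3.06) · 3.06^5/5! ≈ 0.1048.

0.1048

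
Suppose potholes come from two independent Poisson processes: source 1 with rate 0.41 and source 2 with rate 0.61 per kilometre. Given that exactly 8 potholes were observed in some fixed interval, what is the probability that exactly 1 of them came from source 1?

Given the total, each event is independently from source 1 with probability p = λ_1/(λ_1+λ_2) = 0.41/1.02 ≈ 0.4020.
So K ~ Binomial(8, 0.41/1.02): P(K = 1) = C(8,1) · (0.41/1.02)^1 · (0.61/1.02)^7 ≈ 0.0880.

0.0880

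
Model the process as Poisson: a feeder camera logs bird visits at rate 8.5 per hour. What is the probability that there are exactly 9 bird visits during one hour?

With mean μ = 8.5 per hour,
P(N = 9) = e^(−μ) μ^9/9! = e^(−8.5) · 8.5^9/362880 ≈ 0.1299.

0.1299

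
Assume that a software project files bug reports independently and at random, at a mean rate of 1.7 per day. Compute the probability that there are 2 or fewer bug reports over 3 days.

Over the interval, μ = 1.7 × 3 = 5.1 (3 days).
P(N ≤ 2) = Σ_{j=0}^{2} e^(−μ) μ^j/j! ≈ 0.1165.

0.1165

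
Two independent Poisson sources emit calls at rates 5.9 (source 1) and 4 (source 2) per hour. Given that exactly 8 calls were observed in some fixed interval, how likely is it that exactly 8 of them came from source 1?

Given the total, each event is independently from source 1 with probability p = λ_1/(λ_1+λ_2) = 5.9/9.9 ≈ 0.5960.
So K ~ Binomial(8, 5.9/9.9): P(K = 8) = C(8,8) · (5.9/9.9)^8 · (4/9.9)^0 ≈ 0.0159.

0.0159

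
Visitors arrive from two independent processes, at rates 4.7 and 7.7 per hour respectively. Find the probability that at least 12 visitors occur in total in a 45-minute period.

0.2270

Independent Poisson processes superpose: combined rate λ = 4.7 + 7.7 = 12.4 per hour.
Over the interval, μ = 12.4 × 0.75 = 9.3 (a 45-minute period = 0.75 hours).
P(N ≥ 12) = 1 − P(N ≤ 11) ≈ 0.2270.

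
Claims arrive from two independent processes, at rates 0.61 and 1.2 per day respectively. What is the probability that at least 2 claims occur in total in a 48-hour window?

Independent Poisson processes superpose: combined rate λ = 0.61 + 1.2 = 1.81 per day.
Over the interval, μ = 1.81 × 2 = 3.62 (a 48-hour window = 2 days).
P(N ≥ 2) = 1 − P(N ≤ 1) ≈ 0.8763.

0.8763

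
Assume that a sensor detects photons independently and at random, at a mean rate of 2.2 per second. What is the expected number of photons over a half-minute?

E[N] = λt = 2.2 × 30 = 66 (a half-minute = 30 seconds).

66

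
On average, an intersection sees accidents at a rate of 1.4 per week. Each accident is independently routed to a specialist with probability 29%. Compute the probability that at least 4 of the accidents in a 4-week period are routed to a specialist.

Thinning: the accidents that are routed to a specialist themselves form a Poisson process with rate 0.29 × 1.4 = 0.406 per week.
Over the interval, μ = 0.406 × 4 = 1.624 (a 4-week period = 4 weeks).
P(N ≥ 4) = 1 − P(N ≤ 3) ≈ 0.0822.

0.0822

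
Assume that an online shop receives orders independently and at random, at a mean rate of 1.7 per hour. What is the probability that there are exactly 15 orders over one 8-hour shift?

Over the interval, μ = 1.7 × 8 = 13.6 (an 8-hour shift = 8 hours).
P(N = 15) = e^(−μ) μ^15/15! = e^(−13.6) · 13.6^15/1307674368000 ≈ 0.0955.

0.0955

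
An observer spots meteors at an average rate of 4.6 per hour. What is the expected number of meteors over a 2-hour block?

9.2

E[N] = λt = 4.6 × 2 = 9.2 (a 2-hour block = 2 hours).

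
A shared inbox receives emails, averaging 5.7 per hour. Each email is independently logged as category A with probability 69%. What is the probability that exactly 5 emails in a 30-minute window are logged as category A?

Thinning: the emails that are logged as category A themselves form a Poisson process with rate 0.69 × 5.7 = 3.933 per hour.
Over the interval, μ = 3.933 × 0.5 = 1.9665 (a 30-minute window = 0.5 hours).
P(N = 5) = e^(−1.9665) · 1.9665^5/5! ≈ 0.0343.

0.0343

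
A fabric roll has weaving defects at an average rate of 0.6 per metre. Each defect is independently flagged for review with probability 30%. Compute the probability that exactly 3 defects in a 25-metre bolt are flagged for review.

Thinning: the defects that are flagged for review themselves form a Poisson process with rate 0.3 × 0.6 = 0.18 per metre.
Over the interval, μ = 0.18 × 25 = 4.5 (a 25-metre bolt = 25 metres).
P(N = 3) = e^(−4.5) · 4.5^3/3! ≈ 0.1687.

0.1687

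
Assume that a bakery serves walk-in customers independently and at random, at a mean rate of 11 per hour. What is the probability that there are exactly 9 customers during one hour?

0.1085

With mean μ = 11 per hour,
P(N = 9) = e^(−μ) μ^9/9! = e^(−11) · 11^9/362880 ≈ 0.1085.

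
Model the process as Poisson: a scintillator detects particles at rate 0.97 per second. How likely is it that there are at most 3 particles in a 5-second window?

Over the interval, μ = 0.97 × 5 = 4.85 (a 5-second window = 5 seconds).
P(N ≤ 3) = Σ_{j=0}^{3} e^(−μ) μ^j/j! ≈ 0.2867.

0.2867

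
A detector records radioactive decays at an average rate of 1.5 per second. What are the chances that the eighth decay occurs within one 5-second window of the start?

0.4754

Over the interval, μ = 1.5 × 5 = 7.5 (a 5-second window = 5 seconds).
The eighth arrival falls in the interval iff at least 8 events occur there: P(S_8 ≤ t) = P(N ≥ 8) = 1 − P(N ≤ 7) ≈ 0.4754.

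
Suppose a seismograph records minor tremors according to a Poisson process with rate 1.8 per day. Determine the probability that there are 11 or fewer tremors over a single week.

Over the interval, μ = 1.8 × 7 = 12.6 (a week = 7 days).
P(N ≤ 11) = Σ_{j=0}^{11} e^(−μ) μ^j/j! ≈ 0.3950.

0.3950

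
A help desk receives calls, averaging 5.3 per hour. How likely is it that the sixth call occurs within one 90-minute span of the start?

Over the interval, μ = 5.3 × 1.5 = 7.95 (a 90-minute span = 1.5 hours).
The sixth arrival falls in the interval iff at least 6 events occur there: P(S_6 ≤ t) = P(N ≥ 6) = 1 − P(N ≤ 5) ≈ 0.8041.

0.8041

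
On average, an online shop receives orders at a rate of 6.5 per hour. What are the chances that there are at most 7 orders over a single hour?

With mean μ = 6.5 per hour,
P(N ≤ 7) = Σ_{j=0}^{7} e^(−μ) μ^j/j! ≈ 0.6728.

0.6728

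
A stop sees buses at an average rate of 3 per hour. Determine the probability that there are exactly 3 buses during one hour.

With mean μ = 3 per hour,
P(N = 3) = e^(−μ) μ^3/3! = e^(−3) · 3^3/6 ≈ 0.2240.

0.2240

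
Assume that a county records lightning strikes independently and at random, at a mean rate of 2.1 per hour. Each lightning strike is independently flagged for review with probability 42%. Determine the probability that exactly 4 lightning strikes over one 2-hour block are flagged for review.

0.0691

Thinning: the lightning strikes that are flagged for review themselves form a Poisson process with rate 0.42 × 2.1 = 0.882 per hour.
Over the interval, μ = 0.882 × 2 = 1.764 (a 2-hour block = 2 hours).
P(N = 4) = e^(−1.764) · 1.764^4/4! ≈ 0.0691.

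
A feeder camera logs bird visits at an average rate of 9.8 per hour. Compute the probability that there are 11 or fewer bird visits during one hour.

0.7193

With mean μ = 9.8 per hour,
P(N ≤ 11) = Σ_{j=0}^{11} e^(−μ) μ^j/j! ≈ 0.7193.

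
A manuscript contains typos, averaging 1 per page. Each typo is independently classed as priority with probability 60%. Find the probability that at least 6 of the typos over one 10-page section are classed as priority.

0.5543

Thinning: the typos that are classed as priority themselves form a Poisson process with rate 0.6 × 1 = 0.6 per page.
Over the interval, μ = 0.6 × 10 = 6 (a 10-page section = 10 pages).
P(N ≥ 6) = 1 − P(N ≤ 5) ≈ 0.5543.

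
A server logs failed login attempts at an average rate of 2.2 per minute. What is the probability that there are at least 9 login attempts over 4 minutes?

Over the interval, μ = 2.2 × 4 = 8.8 (4 minutes).
P(N ≥ 9) = 1 − P(N ≤ 8) = 1 − Σ_{j=0}^{8} e^(−μ) μ^j/j! ≈ 0.5177.

0.5177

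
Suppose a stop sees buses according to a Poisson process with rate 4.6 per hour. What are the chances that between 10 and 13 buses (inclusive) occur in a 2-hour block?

0.3545

Over the interval, μ = 4.6 × 2 = 9.2 (a 2-hour block = 2 hours).
P(10 ≤ N ≤ 13) = Σ_{j=10}^{13} e^(−9.2) · 9.2^j/j! ≈ 0.3545.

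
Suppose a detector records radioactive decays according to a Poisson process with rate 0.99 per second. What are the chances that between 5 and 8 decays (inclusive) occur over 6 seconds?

0.5602

Over the interval, μ = 0.99 × 6 = 5.94 (6 seconds).
P(5 ≤ N ≤ 8) = Σ_{j=5}^{8} e^(−5.94) · 5.94^j/j! ≈ 0.5602.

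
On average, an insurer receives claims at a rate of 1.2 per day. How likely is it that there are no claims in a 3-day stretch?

0.0273

Over the interval, μ = 1.2 × 3 = 3.6 (a 3-day stretch = 3 days).
P(N = 0) = e^(−μ) μ^0/0! = e^(−3.6) · 3.6^0/1 ≈ 0.0273.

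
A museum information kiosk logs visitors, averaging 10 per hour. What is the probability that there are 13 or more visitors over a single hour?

With mean μ = 10 per hour,
P(N ≥ 13) = 1 − P(N ≤ 12) = 1 − Σ_{j=0}^{12} e^(−μ) μ^j/j! ≈ 0.2084.

0.2084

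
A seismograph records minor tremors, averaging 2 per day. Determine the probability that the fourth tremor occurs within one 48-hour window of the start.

Over the interval, μ = 2 × 2 = 4 (a 48-hour window = 2 days).
The fourth arrival falls in the interval iff at least 4 events occur there: P(S_4 ≤ t) = P(N ≥ 4) = 1 − P(N ≤ 3) ≈ 0.5665.

0.5665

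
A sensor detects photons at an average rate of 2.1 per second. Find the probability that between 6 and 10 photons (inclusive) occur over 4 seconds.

0.6170

Over the interval, μ = 2.1 × 4 = 8.4 (4 seconds).
P(6 ≤ N ≤ 10) = Σ_{j=6}^{10} e^(−8.4) · 8.4^j/j! ≈ 0.6170.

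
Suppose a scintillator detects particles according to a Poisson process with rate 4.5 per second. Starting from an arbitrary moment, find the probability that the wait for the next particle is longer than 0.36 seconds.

The wait for the next event is exponential with rate λ = 4.5 per second.
P(T > 0.36) = e^(−λt) = e^(−4.5 × 0.36) = e^(−1.62) ≈ 0.1979.

0.1979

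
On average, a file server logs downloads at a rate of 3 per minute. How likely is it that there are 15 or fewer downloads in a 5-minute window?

Over the interval, μ = 3 × 5 = 15 (a 5-minute window = 5 minutes).
P(N ≤ 15) = Σ_{j=0}^{15} e^(−μ) μ^j/j! ≈ 0.5681.

0.5681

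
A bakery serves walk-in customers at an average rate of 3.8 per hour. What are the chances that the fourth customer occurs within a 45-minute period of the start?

Over the interval, μ = 3.8 × 0.75 = 2.85 (a 45-minute period = 0.75 hours).
The fourth arrival falls in the interval iff at least 4 events occur there: P(S_4 ≤ t) = P(N ≥ 4) = 1 − P(N ≤ 3) ≈ 0.3192.

0.3192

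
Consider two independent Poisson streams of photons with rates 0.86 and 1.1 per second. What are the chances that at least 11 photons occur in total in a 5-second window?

0.3920

Independent Poisson processes superpose: combined rate λ = 0.86 + 1.1 = 1.96 per second.
Over the interval, μ = 1.96 × 5 = 9.8 (a 5-second window = 5 seconds).
P(N ≥ 11) = 1 − P(N ≤ 10) ≈ 0.3920.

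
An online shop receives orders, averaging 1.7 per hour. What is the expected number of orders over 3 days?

122.4

E[N] = λt = 1.7 × 72 = 122.4 (3 days = 72 hours).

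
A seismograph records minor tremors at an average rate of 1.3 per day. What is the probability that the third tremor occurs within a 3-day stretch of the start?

0.7469

Over the interval, μ = 1.3 × 3 = 3.9 (a 3-day stretch = 3 days).
The third arrival falls in the interval iff at least 3 events occur there: P(S_3 ≤ t) = P(N ≥ 3) = 1 − P(N ≤ 2) ≈ 0.7469.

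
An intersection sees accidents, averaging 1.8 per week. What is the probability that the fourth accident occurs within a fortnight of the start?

Over the interval, μ = 1.8 × 2 = 3.6 (a fortnight = 2 weeks).
The fourth arrival falls in the interval iff at least 4 events occur there: P(S_4 ≤ t) = P(N ≥ 4) = 1 − P(N ≤ 3) ≈ 0.4848.

0.4848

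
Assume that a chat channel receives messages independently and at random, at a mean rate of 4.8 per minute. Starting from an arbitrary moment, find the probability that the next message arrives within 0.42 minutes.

Inter-arrival times are exponential with rate λ = 4.8 per minute.
P(T ≤ 0.42) = 1 − e^(−λt) = 1 − e^(−4.8 × 0.42) = 1 − e^(−2.016) ≈ 0.8668.

0.8668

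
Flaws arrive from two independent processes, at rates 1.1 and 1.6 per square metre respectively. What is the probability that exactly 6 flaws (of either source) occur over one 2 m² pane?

0.1555

Independent Poisson processes superpose: combined rate λ = 1.1 + 1.6 = 2.7 per square metre.
Over the interval, μ = 2.7 × 2 = 5.4 (a 2 m² pane = 2 square metres).
P(N = 6) = e^(−5.4) · 5.4^6/6! ≈ 0.1555.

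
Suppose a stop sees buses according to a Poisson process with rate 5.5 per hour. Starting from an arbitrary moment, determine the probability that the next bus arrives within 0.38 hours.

0.8763

Inter-arrival times are exponential with rate λ = 5.5 per hour.
P(T ≤ 0.38) = 1 − e^(−λt) = 1 − e^(−5.5 × 0.38) = 1 − e^(−2.09) ≈ 0.8763.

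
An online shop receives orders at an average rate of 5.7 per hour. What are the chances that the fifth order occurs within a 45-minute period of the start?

Over the interval, μ = 5.7 × 0.75 = 4.275 (a 45-minute period = 0.75 hours).
The fifth arrival falls in the interval iff at least 5 events occur there: P(S_5 ≤ t) = P(N ≥ 5) = 1 − P(N ≤ 4) ≈ 0.4247.

0.4247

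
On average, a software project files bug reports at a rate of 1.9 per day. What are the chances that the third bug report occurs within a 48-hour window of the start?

0.7311

Over the interval, μ = 1.9 × 2 = 3.8 (a 48-hour window = 2 days).
The third arrival falls in the interval iff at least 3 events occur there: P(S_3 ≤ t) = P(N ≥ 3) = 1 − P(N ≤ 2) ≈ 0.7311.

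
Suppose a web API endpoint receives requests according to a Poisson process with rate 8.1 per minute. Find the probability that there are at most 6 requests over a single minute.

With mean μ = 8.1 per minute,
P(N ≤ 6) = Σ_{j=0}^{6} e^(−μ) μ^j/j! ≈ 0.3013.

0.3013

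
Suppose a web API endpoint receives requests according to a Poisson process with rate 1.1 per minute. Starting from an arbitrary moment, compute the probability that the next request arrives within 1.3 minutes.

Inter-arrival times are exponential with rate λ = 1.1 per minute.
P(T ≤ 1.3) = 1 − e^(−λt) = 1 − e^(−1.1 × 1.3) = 1 − e^(−1.43) ≈ 0.7607.

0.7607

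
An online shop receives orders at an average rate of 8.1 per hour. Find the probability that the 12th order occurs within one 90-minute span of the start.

Over the interval, μ = 8.1 × 1.5 = 12.15 (a 90-minute span = 1.5 hours).
The 12th arrival falls in the interval iff at least 12 events occur there: P(S_12 ≤ t) = P(N ≥ 12) = 1 − P(N ≤ 11) ≈ 0.5554.

0.5554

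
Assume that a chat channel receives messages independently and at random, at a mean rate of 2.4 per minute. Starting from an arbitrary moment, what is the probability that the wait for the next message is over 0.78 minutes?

0.1538

The wait for the next event is exponential with rate λ = 2.4 per minute.
P(T > 0.78) = e^(−λt) = e^(−2.4 × 0.78) = e^(−1.872) ≈ 0.1538.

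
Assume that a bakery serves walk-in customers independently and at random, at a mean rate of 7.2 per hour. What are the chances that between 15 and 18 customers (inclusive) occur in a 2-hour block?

0.3311

Over the interval, μ = 7.2 × 2 = 14.4 (a 2-hour block = 2 hours).
P(15 ≤ N ≤ 18) = Σ_{j=15}^{18} e^(−14.4) · 14.4^j/j! ≈ 0.3311.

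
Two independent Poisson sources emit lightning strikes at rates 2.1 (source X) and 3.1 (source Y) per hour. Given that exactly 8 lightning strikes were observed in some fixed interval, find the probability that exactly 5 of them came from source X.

Given the total, each event is independently from source X with probability p = λ_X/(λ_X+λ_Y) = 2.1/5.2 ≈ 0.4038.
So K ~ Binomial(8, 2.1/5.2): P(K = 5) = C(8,5) · (2.1/5.2)^5 · (3.1/5.2)^3 ≈ 0.1275.

0.1275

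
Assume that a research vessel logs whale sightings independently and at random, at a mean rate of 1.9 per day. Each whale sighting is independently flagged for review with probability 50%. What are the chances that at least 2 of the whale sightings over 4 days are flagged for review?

0.8926

Thinning: the whale sightings that are flagged for review themselves form a Poisson process with rate 0.5 × 1.9 = 0.95 per day.
Over the interval, μ = 0.95 × 4 = 3.8 (4 days).
P(N ≥ 2) = 1 − P(N ≤ 1) ≈ 0.8926.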